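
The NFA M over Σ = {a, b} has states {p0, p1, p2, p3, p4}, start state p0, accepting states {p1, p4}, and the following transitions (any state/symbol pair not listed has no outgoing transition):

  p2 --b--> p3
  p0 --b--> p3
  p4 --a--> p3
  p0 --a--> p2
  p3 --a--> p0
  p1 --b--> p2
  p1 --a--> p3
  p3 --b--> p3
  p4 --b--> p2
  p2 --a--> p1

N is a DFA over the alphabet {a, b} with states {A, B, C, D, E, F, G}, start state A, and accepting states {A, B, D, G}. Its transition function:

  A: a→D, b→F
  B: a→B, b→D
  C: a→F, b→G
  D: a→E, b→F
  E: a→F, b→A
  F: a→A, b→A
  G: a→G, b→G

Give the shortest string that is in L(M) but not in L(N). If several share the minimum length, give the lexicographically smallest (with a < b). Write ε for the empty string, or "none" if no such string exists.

The string aa is accepted by M but not by N.
No shorter string lies in the difference, and aa is the lexicographically first length-2 string in L(M) \ L(N).

aa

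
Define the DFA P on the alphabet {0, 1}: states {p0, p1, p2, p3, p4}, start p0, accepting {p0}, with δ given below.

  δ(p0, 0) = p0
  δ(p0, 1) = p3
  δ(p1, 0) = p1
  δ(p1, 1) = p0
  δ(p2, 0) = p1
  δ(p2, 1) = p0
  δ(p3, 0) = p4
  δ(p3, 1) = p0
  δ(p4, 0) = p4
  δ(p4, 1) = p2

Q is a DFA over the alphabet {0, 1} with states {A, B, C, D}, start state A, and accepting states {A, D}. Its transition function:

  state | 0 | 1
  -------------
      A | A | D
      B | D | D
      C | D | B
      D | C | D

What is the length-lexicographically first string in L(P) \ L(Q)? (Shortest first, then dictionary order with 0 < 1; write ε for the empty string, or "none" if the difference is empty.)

The string 110 is accepted by P but not by Q.
No shorter string lies in the difference, and 110 is the lexicographically first length-3 string in L(P) \ L(Q).

110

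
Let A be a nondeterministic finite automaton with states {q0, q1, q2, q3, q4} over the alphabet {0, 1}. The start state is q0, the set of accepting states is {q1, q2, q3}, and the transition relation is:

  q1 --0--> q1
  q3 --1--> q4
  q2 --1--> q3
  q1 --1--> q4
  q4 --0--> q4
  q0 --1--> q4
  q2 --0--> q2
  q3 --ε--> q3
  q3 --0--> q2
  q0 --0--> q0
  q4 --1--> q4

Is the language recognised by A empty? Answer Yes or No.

Yes

The states reachable from the start state are {q0, q4}.
None of the accepting states {q1, q2, q3} is reachable, so no string is accepted and L(A) = ∅.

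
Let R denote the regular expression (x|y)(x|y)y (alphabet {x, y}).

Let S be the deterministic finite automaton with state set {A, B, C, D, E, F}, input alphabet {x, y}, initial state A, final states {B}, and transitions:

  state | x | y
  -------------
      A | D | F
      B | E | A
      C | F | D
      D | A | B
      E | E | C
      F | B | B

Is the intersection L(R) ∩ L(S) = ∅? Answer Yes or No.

Converting the expression R to a DFA (subset construction, then merging equivalent states) gives the minimal DFA with states {r0, r1, r2, r3, r4}, start state r0, accepting states {r4} and transitions r0: x→r1, y→r1; r1: x→r2, y→r2; r2: x→r3, y→r4; r3: x→r3, y→r3; r4: x→r3, y→r3.
Exploring the product automaton R × S from the start pair (r0, A), following both machines on each input symbol, reaches 13 state pairs: (r0, A), (r1, D), (r1, F), (r2, A), (r2, B), (r3, D), (r4, F), (r3, E), (r4, A), (r3, A), (r3, B), (r3, C), (r3, F).
R accepts in {r4} and S accepts in {B}; no reachable pair has both components accepting, so no string drives both machines to acceptance simultaneously and L(R) ∩ L(S) = ∅.
So no string is accepted by both, and the intersection is empty.

Yes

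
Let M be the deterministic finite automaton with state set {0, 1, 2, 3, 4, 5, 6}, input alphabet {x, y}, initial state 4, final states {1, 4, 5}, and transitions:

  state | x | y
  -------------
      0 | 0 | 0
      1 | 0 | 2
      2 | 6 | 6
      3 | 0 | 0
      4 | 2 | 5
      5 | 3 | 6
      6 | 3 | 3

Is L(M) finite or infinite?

finite

The useful states (reachable from 4 and able to reach an accepting state) are {4, 5}.
Restricted to these states the transition graph has no cycle, so every accepting path has bounded length and L is finite.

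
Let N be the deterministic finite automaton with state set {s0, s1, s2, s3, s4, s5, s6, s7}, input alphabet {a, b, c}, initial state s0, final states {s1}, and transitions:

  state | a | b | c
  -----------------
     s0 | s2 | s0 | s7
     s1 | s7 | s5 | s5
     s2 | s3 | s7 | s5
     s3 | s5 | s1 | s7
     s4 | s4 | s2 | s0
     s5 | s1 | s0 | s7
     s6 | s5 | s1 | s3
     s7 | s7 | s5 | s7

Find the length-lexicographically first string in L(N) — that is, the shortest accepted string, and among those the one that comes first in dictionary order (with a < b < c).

aab

A breadth-first search from s0 reaches an accepting state first via the path s0 → s2 → s3 → s1 on input aab.
No string of length < 3 is accepted (BFS exhausts all shorter strings without reaching an accepting state), and aab is the lexicographically least accepting string of length 3.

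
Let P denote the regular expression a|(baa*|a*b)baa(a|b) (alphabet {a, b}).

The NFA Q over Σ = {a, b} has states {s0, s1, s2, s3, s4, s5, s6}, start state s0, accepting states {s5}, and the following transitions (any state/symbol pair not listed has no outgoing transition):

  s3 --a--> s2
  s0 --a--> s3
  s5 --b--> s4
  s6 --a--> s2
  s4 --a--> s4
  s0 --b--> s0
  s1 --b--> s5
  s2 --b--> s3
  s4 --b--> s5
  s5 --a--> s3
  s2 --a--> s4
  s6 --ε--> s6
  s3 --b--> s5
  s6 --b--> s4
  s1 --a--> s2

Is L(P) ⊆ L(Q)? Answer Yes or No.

No

The string a is in L(P) but not in L(Q).
So L(P) ⊄ L(Q).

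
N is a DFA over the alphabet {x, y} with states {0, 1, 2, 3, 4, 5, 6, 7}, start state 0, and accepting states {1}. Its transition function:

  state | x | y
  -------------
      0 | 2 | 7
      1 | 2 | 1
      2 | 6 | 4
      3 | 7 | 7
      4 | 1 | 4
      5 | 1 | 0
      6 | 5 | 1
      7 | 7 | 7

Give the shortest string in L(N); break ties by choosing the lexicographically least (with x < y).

xxy

A breadth-first search from 0 reaches an accepting state first via the path 0 → 2 → 6 → 1 on input xxy.
No string of length < 3 is accepted (BFS exhausts all shorter strings without reaching an accepting state), and xxy is the lexicographically least accepting string of length 3.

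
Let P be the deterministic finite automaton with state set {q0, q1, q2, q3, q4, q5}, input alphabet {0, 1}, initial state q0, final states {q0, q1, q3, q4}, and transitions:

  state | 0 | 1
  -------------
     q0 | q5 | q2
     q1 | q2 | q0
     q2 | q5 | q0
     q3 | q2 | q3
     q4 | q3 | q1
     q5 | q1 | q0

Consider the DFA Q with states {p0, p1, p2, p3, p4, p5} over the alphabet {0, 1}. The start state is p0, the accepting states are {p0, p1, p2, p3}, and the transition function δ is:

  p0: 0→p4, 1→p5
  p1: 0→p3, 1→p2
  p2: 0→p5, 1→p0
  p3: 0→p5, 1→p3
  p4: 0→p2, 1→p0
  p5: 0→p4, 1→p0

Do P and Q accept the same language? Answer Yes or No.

Yes

Exploring the product automaton P × Q from the start pair (q0, p0), following both machines on each input symbol, reaches 4 state pairs: (q0, p0), (q5, p4), (q2, p5), (q1, p2).
P accepts in {q0, q1, q3, q4} and Q accepts in {p0, p1, p2, p3}. In every reachable pair the two components are either both accepting — (q0, p0), (q1, p2) — or both non-accepting, so no string is accepted by exactly one of the machines: L(P) \ L(Q) and L(Q) \ L(P) are both empty.
Hence every string is accepted by P iff it is accepted by Q, and the two languages coincide.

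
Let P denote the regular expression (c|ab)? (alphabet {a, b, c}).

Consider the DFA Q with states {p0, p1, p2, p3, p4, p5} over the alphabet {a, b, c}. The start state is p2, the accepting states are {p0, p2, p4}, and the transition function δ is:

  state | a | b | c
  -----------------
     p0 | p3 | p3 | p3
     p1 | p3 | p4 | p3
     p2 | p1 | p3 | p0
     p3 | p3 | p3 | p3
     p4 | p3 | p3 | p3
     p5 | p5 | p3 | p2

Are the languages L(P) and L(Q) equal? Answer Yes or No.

Converting the expression P to a DFA (subset construction, then merging equivalent states) gives the minimal DFA with states {r0, r1, r2, r3}, start state r0, accepting states {r0, r3} and transitions r0: a→r1, b→r2, c→r3; r1: a→r2, b→r3, c→r2; r2: a→r2, b→r2, c→r2; r3: a→r2, b→r2, c→r2.
Exploring the product automaton P × Q from the start pair (r0, p2), following both machines on each input symbol, reaches 5 state pairs: (r0, p2), (r1, p1), (r2, p3), (r3, p0), (r3, p4).
P accepts in {r0, r3} and Q accepts in {p0, p2, p4}. In every reachable pair the two components are either both accepting — (r0, p2), (r3, p0), (r3, p4) — or both non-accepting, so no string is accepted by exactly one of the machines: L(P) \ L(Q) and L(Q) \ L(P) are both empty.
Hence every string is accepted by P iff it is accepted by Q, and the two languages coincide.

Yes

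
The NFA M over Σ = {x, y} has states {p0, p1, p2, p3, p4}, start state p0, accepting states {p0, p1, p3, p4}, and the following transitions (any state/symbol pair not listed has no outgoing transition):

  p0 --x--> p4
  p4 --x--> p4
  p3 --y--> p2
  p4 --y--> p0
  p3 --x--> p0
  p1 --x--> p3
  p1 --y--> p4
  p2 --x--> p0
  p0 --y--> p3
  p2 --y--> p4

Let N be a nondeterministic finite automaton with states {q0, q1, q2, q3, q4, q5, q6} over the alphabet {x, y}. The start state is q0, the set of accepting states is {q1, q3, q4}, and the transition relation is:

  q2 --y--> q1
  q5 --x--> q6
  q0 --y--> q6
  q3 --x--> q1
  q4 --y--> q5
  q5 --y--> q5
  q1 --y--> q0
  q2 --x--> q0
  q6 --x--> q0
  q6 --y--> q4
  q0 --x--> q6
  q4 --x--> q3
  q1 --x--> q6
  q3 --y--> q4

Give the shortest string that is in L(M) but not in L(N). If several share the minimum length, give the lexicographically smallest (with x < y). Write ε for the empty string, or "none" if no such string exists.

The empty string ε is accepted by M but not by N.
Since ε is the unique shortest string, it is the required witness.

ε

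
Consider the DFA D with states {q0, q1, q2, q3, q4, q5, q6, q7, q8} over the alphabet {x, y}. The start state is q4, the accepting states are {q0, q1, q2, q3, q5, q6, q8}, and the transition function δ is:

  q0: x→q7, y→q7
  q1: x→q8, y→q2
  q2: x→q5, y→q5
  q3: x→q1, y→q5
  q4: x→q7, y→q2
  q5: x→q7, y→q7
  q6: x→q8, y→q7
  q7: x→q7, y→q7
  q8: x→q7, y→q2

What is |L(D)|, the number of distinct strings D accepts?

The useful subgraph on states {q2, q4, q5} is acyclic, so L(D) is finite; the longest accepting path visits 3 useful states, giving maximum string length 2.
Counting accepting paths from q4 by length: 1 of length 1, 2 of length 2. Total 3.

3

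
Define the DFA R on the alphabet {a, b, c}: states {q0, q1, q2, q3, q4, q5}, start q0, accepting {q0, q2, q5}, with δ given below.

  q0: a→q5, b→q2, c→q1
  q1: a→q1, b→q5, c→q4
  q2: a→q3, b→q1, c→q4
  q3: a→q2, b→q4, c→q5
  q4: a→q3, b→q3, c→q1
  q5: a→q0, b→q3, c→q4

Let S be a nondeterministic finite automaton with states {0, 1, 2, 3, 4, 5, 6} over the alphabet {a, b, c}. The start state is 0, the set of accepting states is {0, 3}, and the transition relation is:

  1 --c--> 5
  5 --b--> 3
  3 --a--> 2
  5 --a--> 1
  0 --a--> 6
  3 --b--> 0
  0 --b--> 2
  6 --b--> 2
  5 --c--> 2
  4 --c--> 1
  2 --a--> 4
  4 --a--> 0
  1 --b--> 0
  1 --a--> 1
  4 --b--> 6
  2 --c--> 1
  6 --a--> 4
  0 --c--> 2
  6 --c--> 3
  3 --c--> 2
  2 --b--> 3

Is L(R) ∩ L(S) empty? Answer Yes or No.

The empty string ε is accepted by both R and S.
Hence L(R) ∩ L(S) ≠ ∅.

No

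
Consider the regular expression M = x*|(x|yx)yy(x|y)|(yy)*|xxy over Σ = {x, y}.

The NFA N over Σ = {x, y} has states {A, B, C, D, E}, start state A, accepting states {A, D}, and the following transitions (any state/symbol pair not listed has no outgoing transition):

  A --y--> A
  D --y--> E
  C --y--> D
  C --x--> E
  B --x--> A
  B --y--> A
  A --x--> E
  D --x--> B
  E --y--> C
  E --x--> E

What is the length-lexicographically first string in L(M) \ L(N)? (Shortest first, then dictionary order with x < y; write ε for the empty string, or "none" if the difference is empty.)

x

The string x is accepted by M but not by N.
No shorter string lies in the difference, and x is the lexicographically first length-1 string in L(M) \ L(N).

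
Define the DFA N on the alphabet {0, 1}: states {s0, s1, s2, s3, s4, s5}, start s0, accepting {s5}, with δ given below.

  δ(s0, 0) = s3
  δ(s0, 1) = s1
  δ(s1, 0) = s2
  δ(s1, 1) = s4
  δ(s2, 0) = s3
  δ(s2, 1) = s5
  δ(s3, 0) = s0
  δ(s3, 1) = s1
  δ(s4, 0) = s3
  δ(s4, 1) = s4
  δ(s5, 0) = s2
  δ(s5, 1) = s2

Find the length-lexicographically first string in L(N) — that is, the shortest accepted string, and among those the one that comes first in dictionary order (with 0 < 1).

A breadth-first search from s0 reaches an accepting state first via the path s0 → s1 → s2 → s5 on input 101.
No string of length < 3 is accepted (BFS exhausts all shorter strings without reaching an accepting state), and 101 is the lexicographically least accepting string of length 3.

101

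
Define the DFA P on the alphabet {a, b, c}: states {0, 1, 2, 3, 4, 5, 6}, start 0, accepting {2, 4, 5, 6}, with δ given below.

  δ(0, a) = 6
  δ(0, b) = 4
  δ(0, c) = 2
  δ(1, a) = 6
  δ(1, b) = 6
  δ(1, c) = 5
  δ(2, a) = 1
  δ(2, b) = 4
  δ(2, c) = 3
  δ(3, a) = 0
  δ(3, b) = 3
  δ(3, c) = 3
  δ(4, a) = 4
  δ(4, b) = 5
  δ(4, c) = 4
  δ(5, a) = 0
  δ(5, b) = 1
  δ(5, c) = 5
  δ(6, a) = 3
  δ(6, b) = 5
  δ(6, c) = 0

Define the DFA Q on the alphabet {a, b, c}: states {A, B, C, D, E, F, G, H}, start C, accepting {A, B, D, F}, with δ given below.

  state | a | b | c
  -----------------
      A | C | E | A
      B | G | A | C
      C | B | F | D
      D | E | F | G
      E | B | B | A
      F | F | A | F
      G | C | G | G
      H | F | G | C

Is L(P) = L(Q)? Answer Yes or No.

Exploring the product automaton P × Q from the start pair (0, C), following both machines on each input symbol, reaches 7 state pairs: (0, C), (6, B), (4, F), (2, D), (3, G), (5, A), (1, E).
P accepts in {2, 4, 5, 6} and Q accepts in {A, B, D, F}. In every reachable pair the two components are either both accepting — (6, B), (4, F), (2, D), (5, A) — or both non-accepting, so no string is accepted by exactly one of the machines: L(P) \ L(Q) and L(Q) \ L(P) are both empty.
Hence every string is accepted by P iff it is accepted by Q, and the two languages coincide.

Yes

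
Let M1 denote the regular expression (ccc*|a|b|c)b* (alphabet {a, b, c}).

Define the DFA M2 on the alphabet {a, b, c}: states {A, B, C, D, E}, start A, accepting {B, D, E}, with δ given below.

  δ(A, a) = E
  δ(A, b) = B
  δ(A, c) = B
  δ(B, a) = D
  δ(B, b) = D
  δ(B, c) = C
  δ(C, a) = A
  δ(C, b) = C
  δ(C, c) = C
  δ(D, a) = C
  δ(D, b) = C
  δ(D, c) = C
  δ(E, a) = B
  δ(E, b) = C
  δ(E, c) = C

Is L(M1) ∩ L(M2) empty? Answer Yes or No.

The string a is accepted by both M1 and M2.
Hence L(M1) ∩ L(M2) ≠ ∅.

No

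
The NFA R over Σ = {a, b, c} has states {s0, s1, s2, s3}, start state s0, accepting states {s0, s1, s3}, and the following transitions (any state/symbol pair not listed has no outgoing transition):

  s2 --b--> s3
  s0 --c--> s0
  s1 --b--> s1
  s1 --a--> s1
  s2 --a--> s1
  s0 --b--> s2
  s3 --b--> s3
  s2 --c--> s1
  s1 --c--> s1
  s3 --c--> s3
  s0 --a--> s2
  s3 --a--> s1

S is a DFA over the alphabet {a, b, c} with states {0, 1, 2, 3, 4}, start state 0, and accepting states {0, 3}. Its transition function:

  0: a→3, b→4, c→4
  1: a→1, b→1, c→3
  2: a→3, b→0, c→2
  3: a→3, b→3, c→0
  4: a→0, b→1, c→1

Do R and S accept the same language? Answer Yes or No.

No

The string c is accepted by R but rejected by S.
So L(R) ≠ L(S).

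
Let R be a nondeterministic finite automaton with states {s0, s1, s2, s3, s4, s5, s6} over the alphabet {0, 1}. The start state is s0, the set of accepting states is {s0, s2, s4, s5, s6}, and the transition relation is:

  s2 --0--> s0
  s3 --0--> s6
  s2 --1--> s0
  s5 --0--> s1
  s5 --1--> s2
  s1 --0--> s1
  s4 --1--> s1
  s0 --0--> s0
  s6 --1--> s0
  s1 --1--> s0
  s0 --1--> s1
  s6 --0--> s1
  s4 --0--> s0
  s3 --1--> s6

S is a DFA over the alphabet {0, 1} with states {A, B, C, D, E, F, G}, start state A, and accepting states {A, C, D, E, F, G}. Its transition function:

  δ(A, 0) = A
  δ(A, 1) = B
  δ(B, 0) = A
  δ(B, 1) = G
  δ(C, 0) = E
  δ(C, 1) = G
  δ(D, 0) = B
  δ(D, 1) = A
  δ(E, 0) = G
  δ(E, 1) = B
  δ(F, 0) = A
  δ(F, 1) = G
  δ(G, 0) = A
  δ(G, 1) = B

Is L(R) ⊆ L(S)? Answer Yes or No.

The string 101 is in L(R) but not in L(S).
So L(R) ⊄ L(S).

No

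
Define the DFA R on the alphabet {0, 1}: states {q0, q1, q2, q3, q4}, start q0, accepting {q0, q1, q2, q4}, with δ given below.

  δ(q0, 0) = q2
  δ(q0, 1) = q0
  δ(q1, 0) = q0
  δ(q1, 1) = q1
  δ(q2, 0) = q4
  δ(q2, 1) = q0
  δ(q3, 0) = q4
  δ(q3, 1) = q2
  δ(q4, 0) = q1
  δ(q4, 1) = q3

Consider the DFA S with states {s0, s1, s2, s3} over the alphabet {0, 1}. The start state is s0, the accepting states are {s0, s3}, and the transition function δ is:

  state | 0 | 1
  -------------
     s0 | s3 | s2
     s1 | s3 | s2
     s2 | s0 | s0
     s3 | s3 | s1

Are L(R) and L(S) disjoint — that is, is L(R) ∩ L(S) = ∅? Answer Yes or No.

The empty string ε is accepted by both R and S.
Hence L(R) ∩ L(S) ≠ ∅.

No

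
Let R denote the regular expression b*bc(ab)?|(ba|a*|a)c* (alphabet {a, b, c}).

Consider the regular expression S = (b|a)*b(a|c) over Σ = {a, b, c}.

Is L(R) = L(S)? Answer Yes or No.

The empty string ε is accepted by R but rejected by S.
So L(R) ≠ L(S).

No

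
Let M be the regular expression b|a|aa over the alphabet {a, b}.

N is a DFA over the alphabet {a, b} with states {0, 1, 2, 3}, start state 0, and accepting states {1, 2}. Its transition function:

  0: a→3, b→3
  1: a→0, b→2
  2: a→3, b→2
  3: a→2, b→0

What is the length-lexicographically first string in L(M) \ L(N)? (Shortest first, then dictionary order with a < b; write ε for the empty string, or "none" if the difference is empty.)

a

The string a is accepted by M but not by N.
No shorter string lies in the difference, and a is the lexicographically first length-1 string in L(M) \ L(N).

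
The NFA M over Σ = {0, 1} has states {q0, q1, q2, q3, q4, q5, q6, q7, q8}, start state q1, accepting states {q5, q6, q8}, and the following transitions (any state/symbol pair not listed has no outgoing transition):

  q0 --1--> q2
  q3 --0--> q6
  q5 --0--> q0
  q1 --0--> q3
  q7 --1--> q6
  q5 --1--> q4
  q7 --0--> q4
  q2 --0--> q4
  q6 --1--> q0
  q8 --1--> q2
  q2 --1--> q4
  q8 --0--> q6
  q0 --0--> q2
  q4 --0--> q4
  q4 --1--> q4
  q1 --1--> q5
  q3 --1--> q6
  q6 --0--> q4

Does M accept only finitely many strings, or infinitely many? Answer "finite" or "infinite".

The useful states (reachable from q1 and able to reach an accepting state) are {q1, q3, q5, q6}.
Restricted to these states the transition graph has no cycle, so every accepting path has bounded length and L is finite.

finite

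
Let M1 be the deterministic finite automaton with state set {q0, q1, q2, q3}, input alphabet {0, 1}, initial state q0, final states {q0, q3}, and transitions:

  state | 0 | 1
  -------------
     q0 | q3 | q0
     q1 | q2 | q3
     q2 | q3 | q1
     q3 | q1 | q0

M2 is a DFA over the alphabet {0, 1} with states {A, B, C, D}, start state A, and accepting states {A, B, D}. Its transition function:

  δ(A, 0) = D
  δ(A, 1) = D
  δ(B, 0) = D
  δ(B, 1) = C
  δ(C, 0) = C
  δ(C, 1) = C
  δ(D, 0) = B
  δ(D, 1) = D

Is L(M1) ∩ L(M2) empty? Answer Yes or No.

The empty string ε is accepted by both M1 and M2.
Hence L(M1) ∩ L(M2) ≠ ∅.

No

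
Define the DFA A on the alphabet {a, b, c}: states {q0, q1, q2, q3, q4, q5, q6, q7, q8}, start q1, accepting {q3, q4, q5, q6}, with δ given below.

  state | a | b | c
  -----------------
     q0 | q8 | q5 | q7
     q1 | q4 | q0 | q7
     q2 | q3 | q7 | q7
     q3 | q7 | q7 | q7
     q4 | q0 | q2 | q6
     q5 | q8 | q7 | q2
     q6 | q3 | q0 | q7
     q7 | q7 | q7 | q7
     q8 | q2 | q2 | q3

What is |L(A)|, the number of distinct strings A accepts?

The useful subgraph on states {q0, q1, q2, q3, q4, q5, q6, q8} is acyclic, so L(A) is finite; the longest accepting path visits 8 useful states, giving maximum string length 7.
Counting accepting paths from q1 by length: 1 of length 1, 2 of length 2, 4 of length 3, 6 of length 4, 7 of length 5, 6 of length 6, 2 of length 7. Total 28.

28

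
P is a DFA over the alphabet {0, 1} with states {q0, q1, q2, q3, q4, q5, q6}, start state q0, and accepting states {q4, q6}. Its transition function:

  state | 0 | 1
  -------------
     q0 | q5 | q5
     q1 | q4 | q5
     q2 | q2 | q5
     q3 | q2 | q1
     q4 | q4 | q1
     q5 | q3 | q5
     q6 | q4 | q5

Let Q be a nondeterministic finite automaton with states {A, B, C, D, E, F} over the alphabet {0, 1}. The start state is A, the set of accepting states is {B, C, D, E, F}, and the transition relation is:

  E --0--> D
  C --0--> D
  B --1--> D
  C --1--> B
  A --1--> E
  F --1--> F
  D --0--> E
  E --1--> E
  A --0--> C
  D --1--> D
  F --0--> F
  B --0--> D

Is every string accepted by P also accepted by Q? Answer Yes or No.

Exploring the product automaton P × Q from the start pair (q0, A), following both machines on each input symbol, reaches 13 state pairs: (q0, A), (q5, C), (q5, E), (q3, D), (q5, B), (q2, E), (q1, D), (q5, D), (q2, D), (q4, E), (q3, E), (q4, D), (q1, E).
P accepts in {q4, q6} and Q accepts in {B, C, D, E, F}. The reachable pairs whose P-component is accepting are (q4, E), (q4, D); in each of them the Q-component is accepting too, so the product for L(P) \ L(Q) (P-component accepting, Q-component rejecting) has no reachable accepting pair and the difference is empty.
Hence every string in L(P) is also in L(Q).

Yes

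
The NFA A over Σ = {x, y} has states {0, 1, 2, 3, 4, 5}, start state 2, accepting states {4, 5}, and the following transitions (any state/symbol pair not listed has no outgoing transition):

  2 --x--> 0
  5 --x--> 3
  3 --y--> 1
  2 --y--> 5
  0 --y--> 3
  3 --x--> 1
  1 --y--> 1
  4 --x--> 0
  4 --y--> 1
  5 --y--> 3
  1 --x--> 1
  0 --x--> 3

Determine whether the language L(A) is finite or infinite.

The useful states (reachable from 2 and able to reach an accepting state) are {2, 5}.
Restricted to these states the transition graph has no cycle, so every accepting path has bounded length and L is finite.

finite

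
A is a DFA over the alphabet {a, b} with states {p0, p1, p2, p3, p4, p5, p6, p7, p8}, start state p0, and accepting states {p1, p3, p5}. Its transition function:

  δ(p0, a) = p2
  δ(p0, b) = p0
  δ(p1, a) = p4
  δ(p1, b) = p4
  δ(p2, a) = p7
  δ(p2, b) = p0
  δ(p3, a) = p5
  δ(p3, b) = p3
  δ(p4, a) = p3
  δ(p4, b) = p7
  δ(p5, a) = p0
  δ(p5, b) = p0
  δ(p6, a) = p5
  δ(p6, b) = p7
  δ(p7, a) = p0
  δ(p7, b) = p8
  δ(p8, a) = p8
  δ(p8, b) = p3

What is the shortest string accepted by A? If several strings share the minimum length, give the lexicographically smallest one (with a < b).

A breadth-first search from p0 reaches an accepting state first via the path p0 → p2 → p7 → p8 → p3 on input aabb.
No string of length < 4 is accepted (BFS exhausts all shorter strings without reaching an accepting state), and aabb is the lexicographically least accepting string of length 4.

aabb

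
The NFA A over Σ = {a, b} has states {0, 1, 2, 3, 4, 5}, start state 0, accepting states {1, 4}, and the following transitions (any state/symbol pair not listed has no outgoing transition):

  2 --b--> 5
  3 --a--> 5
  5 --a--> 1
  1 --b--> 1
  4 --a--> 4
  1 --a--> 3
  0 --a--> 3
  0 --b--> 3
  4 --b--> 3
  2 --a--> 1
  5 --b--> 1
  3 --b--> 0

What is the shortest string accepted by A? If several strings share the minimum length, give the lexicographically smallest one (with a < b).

aaa

A breadth-first search from 0 reaches an accepting state first via the path 0 → 3 → 5 → 1 on input aaa.
No string of length < 3 is accepted (BFS exhausts all shorter strings without reaching an accepting state), and aaa is the lexicographically least accepting string of length 3.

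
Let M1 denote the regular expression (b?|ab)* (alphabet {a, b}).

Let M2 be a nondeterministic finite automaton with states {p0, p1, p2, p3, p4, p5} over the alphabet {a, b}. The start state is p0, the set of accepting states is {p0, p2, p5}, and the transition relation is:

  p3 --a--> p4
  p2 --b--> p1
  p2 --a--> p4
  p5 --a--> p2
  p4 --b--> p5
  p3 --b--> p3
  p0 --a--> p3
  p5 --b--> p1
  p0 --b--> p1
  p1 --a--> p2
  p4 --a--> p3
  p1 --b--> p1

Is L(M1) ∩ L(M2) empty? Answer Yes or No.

No

The empty string ε is accepted by both M1 and M2.
Hence L(M1) ∩ L(M2) ≠ ∅.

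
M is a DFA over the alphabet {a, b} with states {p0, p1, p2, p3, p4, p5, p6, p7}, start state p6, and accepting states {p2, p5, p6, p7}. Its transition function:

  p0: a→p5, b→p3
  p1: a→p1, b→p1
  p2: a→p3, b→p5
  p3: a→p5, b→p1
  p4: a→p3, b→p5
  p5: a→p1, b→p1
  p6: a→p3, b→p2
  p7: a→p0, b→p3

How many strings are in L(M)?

The useful subgraph on states {p2, p3, p5, p6} is acyclic, so L(M) is finite; the longest accepting path visits 4 useful states, giving maximum string length 3.
Counting accepting paths from p6 by length: 1 of length 0, 1 of length 1, 2 of length 2, 1 of length 3. Total 5.

5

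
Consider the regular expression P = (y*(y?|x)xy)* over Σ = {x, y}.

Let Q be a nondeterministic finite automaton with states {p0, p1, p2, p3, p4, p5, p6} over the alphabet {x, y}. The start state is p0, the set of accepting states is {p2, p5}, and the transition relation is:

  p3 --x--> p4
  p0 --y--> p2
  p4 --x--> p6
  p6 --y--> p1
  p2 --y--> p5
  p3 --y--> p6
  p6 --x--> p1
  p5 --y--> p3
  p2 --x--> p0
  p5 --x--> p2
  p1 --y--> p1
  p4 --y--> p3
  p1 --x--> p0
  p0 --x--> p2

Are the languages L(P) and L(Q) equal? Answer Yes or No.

The empty string ε is accepted by P but rejected by Q.
So L(P) ≠ L(Q).

No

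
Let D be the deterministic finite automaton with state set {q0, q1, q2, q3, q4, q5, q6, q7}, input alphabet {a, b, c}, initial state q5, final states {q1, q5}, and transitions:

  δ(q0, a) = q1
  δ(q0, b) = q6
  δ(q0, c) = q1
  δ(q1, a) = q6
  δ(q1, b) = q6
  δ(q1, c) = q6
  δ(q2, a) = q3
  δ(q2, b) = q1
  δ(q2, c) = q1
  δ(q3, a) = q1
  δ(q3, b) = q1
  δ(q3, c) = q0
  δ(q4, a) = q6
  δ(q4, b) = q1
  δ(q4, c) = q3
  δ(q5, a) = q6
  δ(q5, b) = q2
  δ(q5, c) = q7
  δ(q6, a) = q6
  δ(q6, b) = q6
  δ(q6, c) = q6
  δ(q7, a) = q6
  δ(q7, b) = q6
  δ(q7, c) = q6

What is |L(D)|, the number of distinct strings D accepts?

7

The useful subgraph on states {q0, q1, q2, q3, q5} is acyclic, so L(D) is finite; the longest accepting path visits 5 useful states, giving maximum string length 4.
Counting accepting paths from q5 by length: 1 of length 0, 2 of length 2, 2 of length 3, 2 of length 4. Total 7.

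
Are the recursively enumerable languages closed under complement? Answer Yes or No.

If both L and its complement were r.e., running the two recognisers in parallel would decide L, so L would be recursive; but there are r.e. languages that are not recursive (e.g. the halting problem), and their complements are therefore not r.e.

No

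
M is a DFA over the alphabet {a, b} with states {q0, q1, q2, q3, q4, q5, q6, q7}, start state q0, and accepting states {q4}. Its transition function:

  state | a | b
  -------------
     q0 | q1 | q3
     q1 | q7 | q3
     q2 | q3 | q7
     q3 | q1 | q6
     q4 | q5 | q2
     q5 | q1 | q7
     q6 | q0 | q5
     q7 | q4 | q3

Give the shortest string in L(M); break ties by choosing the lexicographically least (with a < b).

aaa

A breadth-first search from q0 reaches an accepting state first via the path q0 → q1 → q7 → q4 on input aaa.
No string of length < 3 is accepted (BFS exhausts all shorter strings without reaching an accepting state), and aaa is the lexicographically least accepting string of length 3.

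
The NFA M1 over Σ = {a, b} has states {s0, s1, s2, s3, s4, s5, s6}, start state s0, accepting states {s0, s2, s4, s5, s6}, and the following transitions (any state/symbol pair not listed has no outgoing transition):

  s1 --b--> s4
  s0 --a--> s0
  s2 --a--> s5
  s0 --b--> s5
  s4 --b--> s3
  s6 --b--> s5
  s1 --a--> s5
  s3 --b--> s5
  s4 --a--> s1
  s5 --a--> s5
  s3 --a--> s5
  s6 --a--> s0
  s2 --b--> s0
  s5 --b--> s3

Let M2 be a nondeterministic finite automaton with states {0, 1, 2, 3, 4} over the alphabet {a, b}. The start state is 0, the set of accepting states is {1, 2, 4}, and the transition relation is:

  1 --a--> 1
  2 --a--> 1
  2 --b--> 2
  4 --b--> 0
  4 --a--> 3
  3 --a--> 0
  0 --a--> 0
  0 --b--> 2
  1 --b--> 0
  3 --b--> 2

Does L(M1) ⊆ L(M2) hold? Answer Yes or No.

The empty string ε is in L(M1) but not in L(M2).
So L(M1) ⊄ L(M2).

No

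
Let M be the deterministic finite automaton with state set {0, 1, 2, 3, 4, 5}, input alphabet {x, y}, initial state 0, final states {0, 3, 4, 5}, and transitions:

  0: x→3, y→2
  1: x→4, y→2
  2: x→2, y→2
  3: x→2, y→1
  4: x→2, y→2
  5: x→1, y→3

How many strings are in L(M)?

The useful subgraph on states {0, 1, 3, 4} is acyclic, so L(M) is finite; the longest accepting path visits 4 useful states, giving maximum string length 3.
Counting accepting paths from 0 by length: 1 of length 0, 1 of length 1, 1 of length 3. Total 3.

3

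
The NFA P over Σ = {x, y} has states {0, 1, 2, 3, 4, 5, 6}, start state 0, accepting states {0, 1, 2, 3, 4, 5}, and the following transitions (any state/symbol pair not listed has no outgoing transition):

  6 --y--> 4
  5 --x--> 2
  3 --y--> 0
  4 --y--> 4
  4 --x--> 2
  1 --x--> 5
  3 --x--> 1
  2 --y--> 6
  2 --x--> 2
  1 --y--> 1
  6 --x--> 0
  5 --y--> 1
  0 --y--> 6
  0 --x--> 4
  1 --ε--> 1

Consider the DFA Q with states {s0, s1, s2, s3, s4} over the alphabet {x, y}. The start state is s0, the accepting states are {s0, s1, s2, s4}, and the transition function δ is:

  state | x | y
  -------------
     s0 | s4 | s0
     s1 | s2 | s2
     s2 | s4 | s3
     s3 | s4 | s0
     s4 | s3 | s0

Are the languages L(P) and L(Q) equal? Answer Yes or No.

No

The string xx is accepted by P but rejected by Q.
So L(P) ≠ L(Q).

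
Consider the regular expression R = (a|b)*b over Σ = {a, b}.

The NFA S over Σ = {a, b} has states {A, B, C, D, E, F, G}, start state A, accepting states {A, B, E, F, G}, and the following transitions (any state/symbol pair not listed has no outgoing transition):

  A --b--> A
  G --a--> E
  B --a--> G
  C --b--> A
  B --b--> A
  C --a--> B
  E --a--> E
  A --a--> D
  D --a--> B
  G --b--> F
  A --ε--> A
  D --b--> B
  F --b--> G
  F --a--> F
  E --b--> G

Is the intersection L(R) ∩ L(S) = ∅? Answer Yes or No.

No

The string b is accepted by both R and S.
Hence L(R) ∩ L(S) ≠ ∅.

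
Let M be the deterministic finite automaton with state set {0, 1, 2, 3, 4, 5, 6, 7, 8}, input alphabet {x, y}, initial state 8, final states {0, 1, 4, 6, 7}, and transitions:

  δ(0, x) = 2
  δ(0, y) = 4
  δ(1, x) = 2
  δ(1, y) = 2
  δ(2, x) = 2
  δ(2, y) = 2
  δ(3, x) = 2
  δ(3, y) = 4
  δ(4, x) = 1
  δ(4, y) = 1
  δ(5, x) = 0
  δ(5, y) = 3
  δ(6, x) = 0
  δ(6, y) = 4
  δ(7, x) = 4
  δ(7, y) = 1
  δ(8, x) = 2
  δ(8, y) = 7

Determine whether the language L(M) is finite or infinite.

finite

The useful states (reachable from 8 and able to reach an accepting state) are {1, 4, 7, 8}.
Restricted to these states the transition graph has no cycle, so every accepting path has bounded length and L is finite.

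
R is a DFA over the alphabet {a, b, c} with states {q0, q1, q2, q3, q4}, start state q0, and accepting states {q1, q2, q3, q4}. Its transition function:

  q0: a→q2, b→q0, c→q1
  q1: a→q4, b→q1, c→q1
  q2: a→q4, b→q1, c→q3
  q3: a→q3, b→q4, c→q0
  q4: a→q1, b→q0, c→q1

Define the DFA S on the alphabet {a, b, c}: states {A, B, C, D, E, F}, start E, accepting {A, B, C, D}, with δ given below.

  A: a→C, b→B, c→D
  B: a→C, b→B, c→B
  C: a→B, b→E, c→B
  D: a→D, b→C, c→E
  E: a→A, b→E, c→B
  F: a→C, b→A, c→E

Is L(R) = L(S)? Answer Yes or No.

Yes

Exploring the product automaton R × S from the start pair (q0, E), following both machines on each input symbol, reaches 5 state pairs: (q0, E), (q2, A), (q1, B), (q4, C), (q3, D).
R accepts in {q1, q2, q3, q4} and S accepts in {A, B, C, D}. In every reachable pair the two components are either both accepting — (q2, A), (q1, B), (q4, C), (q3, D) — or both non-accepting, so no string is accepted by exactly one of the machines: L(R) \ L(S) and L(S) \ L(R) are both empty.
Hence every string is accepted by R iff it is accepted by S, and the two languages coincide.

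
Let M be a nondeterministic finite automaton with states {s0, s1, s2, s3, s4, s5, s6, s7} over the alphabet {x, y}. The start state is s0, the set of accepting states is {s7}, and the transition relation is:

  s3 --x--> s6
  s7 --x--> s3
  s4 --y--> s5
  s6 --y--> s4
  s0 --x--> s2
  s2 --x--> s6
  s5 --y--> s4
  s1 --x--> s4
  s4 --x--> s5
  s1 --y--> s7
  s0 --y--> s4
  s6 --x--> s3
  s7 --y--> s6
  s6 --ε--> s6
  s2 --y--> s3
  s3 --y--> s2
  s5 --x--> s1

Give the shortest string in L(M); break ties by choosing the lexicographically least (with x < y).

yxxy

A breadth-first search from s0 reaches an accepting state first via the path s0 → s4 → s5 → s1 → s7 on input yxxy.
No string of length < 4 is accepted (BFS exhausts all shorter strings without reaching an accepting state), and yxxy is the lexicographically least accepting string of length 4.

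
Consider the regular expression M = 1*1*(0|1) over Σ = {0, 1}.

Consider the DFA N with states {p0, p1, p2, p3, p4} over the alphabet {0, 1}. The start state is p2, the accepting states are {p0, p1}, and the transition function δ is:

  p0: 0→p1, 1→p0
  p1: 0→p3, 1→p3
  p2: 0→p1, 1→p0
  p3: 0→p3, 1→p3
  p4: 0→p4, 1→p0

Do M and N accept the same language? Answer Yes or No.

Converting the expression M to a DFA (subset construction, then merging equivalent states) gives the minimal DFA with states {m0, m1, m2, m3}, start state m0, accepting states {m1, m2} and transitions m0: 0→m1, 1→m2; m1: 0→m3, 1→m3; m2: 0→m1, 1→m2; m3: 0→m3, 1→m3.
Exploring the product automaton M × N from the start pair (m0, p2), following both machines on each input symbol, reaches 4 state pairs: (m0, p2), (m1, p1), (m2, p0), (m3, p3).
M accepts in {m1, m2} and N accepts in {p0, p1}. In every reachable pair the two components are either both accepting — (m1, p1), (m2, p0) — or both non-accepting, so no string is accepted by exactly one of the machines: L(M) \ L(N) and L(N) \ L(M) are both empty.
Hence every string is accepted by M iff it is accepted by N, and the two languages coincide.

Yes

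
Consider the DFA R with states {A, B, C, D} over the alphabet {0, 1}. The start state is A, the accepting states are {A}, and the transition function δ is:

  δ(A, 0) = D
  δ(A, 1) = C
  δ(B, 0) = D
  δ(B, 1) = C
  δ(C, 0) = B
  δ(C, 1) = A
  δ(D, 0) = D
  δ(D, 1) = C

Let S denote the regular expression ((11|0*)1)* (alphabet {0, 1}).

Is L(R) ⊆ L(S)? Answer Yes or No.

Converting the expression S to a DFA (subset construction, then merging equivalent states) gives the minimal DFA with states {s0, s1}, start state s0, accepting states {s0} and transitions s0: 0→s1, 1→s0; s1: 0→s1, 1→s0.
Exploring the product automaton R × S from the start pair (A, s0), following both machines on each input symbol, reaches 4 state pairs: (A, s0), (D, s1), (C, s0), (B, s1).
R accepts in {A} and S accepts in {s0}. The reachable pairs whose R-component is accepting are (A, s0); in each of them the S-component is accepting too, so the product for L(R) \ L(S) (R-component accepting, S-component rejecting) has no reachable accepting pair and the difference is empty.
Hence every string in L(R) is also in L(S).

Yes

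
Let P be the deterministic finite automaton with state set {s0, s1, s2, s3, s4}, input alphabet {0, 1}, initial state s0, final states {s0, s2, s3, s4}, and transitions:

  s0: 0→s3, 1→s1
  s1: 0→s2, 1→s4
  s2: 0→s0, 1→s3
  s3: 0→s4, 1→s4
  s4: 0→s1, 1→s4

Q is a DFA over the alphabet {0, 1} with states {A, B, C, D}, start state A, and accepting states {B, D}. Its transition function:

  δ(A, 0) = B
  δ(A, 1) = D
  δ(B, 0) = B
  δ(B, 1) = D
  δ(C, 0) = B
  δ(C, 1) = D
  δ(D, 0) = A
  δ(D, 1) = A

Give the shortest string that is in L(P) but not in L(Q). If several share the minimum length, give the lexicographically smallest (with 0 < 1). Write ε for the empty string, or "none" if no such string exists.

The empty string ε is accepted by P but not by Q.
Since ε is the unique shortest string, it is the required witness.

ε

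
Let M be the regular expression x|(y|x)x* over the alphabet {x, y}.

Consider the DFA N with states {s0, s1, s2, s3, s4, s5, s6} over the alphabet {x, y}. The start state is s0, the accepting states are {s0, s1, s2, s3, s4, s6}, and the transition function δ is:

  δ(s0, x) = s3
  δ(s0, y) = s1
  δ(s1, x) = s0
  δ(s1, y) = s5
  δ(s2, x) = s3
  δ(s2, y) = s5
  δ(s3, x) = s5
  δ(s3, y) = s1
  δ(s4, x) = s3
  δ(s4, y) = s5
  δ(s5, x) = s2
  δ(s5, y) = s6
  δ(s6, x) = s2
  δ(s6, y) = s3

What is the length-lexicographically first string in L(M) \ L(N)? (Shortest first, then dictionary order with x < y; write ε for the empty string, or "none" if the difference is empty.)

The string xx is accepted by M but not by N.
No shorter string lies in the difference, and xx is the lexicographically first length-2 string in L(M) \ L(N).

xx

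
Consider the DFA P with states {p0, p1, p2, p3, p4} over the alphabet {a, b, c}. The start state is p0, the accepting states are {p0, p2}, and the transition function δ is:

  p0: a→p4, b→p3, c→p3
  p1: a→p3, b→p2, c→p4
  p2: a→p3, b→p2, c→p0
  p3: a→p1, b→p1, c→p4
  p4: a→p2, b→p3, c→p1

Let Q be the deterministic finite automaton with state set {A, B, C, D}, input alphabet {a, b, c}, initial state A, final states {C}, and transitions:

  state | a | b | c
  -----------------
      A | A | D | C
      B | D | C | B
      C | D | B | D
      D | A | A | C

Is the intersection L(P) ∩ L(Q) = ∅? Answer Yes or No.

The string aac is accepted by both P and Q.
Hence L(P) ∩ L(Q) ≠ ∅.

No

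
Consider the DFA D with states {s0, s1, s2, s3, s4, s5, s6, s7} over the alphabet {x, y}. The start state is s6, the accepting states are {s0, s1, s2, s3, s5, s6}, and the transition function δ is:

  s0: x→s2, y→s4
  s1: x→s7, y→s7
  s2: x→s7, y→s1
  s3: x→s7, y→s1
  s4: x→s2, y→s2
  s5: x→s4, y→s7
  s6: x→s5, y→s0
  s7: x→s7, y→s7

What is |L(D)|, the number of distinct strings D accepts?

13

The useful subgraph on states {s0, s1, s2, s4, s5, s6} is acyclic, so L(D) is finite; the longest accepting path visits 5 useful states, giving maximum string length 4.
Counting accepting paths from s6 by length: 1 of length 0, 2 of length 1, 1 of length 2, 5 of length 3, 4 of length 4. Total 13.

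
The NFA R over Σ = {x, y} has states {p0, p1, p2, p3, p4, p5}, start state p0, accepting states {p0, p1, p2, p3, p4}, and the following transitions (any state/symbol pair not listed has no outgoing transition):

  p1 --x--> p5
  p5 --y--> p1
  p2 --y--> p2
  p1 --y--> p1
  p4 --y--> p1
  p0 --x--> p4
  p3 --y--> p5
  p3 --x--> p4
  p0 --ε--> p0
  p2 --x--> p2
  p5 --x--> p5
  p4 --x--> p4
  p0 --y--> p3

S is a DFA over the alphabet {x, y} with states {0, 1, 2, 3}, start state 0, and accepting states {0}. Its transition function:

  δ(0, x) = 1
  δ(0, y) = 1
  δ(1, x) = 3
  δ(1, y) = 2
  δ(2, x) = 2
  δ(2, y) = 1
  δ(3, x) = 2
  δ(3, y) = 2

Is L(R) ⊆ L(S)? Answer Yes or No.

No

The string x is in L(R) but not in L(S).
So L(R) ⊄ L(S).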